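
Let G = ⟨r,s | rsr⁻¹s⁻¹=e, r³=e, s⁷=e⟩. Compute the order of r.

Compute successive powers until reaching e:
  r¹ = r, r² = r², r³ = e.
The smallest positive k with rᵏ = e is 3.

Answer: 3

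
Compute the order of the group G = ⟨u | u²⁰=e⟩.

G is generated by a single element, so G is cyclic. The relator gives u²⁰ = e and no smaller power is forced to be e, so the 20 powers {e, u, u², u³, u⁴, u⁵, u⁶, u⁷, u⁸, u⁹, u¹², u¹³, u¹¹, u¹⁰, u¹⁴, u¹⁵, u¹⁶, u¹⁷, u¹⁸, u¹⁹} are distinct. Hence |G| = 20.

Answer: 20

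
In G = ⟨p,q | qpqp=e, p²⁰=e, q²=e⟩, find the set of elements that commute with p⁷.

⟨p⁷⟩ ⊆ C_G(p⁷) since powers of p⁷ commute with p⁷; so |C_G(p⁷)| ≥ |⟨p⁷⟩| = 20.
By orbit–stabilizer, |C_G(p⁷)| = |G| / |conj. class of p⁷| = 40 / 2 = 20.
The 20 elements commuting with p⁷ are {e, p, p², p³, p⁴, p⁵, p⁶, p⁷, p⁸, p⁹, p¹⁰, p¹¹, p¹², p¹³, p¹⁴, p¹⁵, p¹⁶, p¹⁷, p¹⁸, p¹⁹}.

Answer: {e, p, p², p³, p⁴, p⁵, p⁶, p⁷, p⁸, p⁹, p¹⁰, p¹¹, p¹², p¹³, p¹⁴, p¹⁵, p¹⁶, p¹⁷, p¹⁸, p¹⁹}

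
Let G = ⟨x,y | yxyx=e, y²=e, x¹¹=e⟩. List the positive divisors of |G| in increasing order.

|G| = 22 = 2 · 11. By Lagrange's theorem the order of any subgroup divides 22; the divisors of 22 are 1, 2, 11, 22.

Answer: 1, 2, 11, 22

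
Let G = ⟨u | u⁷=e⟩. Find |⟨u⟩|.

|⟨u⟩| equals the order of u. Compute successive powers until reaching e:
  u¹ = u, u² = u², u³ = u³, u⁴ = u⁴, u⁵ = u⁵, u⁶ = u⁶, u⁷ = e.
The smallest positive k with uᵏ = e is 7, so |⟨u⟩| = 7.

Answer: 7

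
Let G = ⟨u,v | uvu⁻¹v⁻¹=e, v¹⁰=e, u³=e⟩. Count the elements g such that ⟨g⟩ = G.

G is cyclic of order 30. An element generates G iff its order is 30, and a cyclic group of order 30 has exactly φ(30) = 8 such elements.

Answer: 8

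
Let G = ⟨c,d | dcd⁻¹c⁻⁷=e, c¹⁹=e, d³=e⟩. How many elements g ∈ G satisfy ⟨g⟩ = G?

⟨g⟩ = G would require ord(g) = |G| = 57, but the maximum element order in G is 19 < 57. So G is not cyclic and no single element generates it: the count is 0.

Answer: 0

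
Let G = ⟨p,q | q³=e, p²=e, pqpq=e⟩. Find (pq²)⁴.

Compute successive powers of (pq²), reducing at each step:
  (pq²)²: (pq²) · p = q;   q · q² = e
  (pq²)³: e · p = p;   p · q² = pq²
  (pq²)⁴: (pq²) · p = q;   q · q² = e

Answer: e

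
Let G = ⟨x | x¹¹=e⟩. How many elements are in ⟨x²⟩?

|⟨x²⟩| equals the order of x². Compute successive powers until reaching e:
  (x²)¹ = x², (x²)² = x⁴, (x²)³ = x⁶, (x²)⁴ = x⁸, (x²)⁵ = x¹⁰, (x²)⁶ = x, (x²)⁷ = x³, (x²)⁸ = x⁵, (x²)⁹ = x⁷, (x²)¹⁰ = x⁹, (x²)¹¹ = e.
The smallest positive k with (x²)ᵏ = e is 11, so |⟨x²⟩| = 11.

Answer: 11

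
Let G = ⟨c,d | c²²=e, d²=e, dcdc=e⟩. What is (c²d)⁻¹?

The order of (c²d) is 2 (smallest k with (c²d)ᵏ = e), so (c²d)⁻¹ = (c²d)¹ = c²d.
Check: (c²d) · (c²d) → (c²d) · c² = d;   d · d = e, giving e as required.

Answer: c²d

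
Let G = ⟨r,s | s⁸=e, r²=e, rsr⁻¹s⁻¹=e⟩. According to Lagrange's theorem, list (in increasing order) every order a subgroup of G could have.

|G| = 16 = 2⁴. By Lagrange's theorem the order of any subgroup divides 16; the divisors of 16 are 1, 2, 4, 8, 16.

Answer: 1, 2, 4, 8, 16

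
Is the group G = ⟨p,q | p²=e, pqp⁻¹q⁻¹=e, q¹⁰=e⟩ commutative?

Each pair of generators commutes: p·q = pq = q·p. Since the generators pairwise commute, every element of G commutes with every other, so G is abelian.

Answer: Yes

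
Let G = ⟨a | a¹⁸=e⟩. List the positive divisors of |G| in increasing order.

|G| = 18 = 2 · 3². By Lagrange's theorem the order of any subgroup divides 18; the divisors of 18 are 1, 2, 3, 6, 9, 18.

Answer: 1, 2, 3, 6, 9, 18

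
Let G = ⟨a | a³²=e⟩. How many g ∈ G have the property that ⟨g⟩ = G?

G is cyclic of order 32. An element generates G iff its order is 32, and a cyclic group of order 32 has exactly φ(32) = 16 such elements.

Answer: 16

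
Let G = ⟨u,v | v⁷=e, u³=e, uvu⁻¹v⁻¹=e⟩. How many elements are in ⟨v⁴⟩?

|⟨v⁴⟩| equals the order of v⁴. Compute successive powers until reaching e:
  (v⁴)¹ = v⁴, (v⁴)² = v, (v⁴)³ = v⁵, (v⁴)⁴ = v², (v⁴)⁵ = v⁶, (v⁴)⁶ = v³, (v⁴)⁷ = e.
The smallest positive k with (v⁴)ᵏ = e is 7, so |⟨v⁴⟩| = 7.

Answer: 7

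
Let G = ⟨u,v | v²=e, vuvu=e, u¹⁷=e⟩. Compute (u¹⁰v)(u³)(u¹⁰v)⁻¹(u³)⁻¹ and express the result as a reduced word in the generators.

[(u¹⁰v), (u³)] = (u¹⁰v)·(u³)·(u¹⁰v)⁻¹·(u³)⁻¹.
  (u¹⁰v) · (u³) = u⁷v
  (u⁷v) · (u¹⁰v) = u¹⁴
  (u¹⁴) · (u¹⁴) = u¹¹

Answer: u¹¹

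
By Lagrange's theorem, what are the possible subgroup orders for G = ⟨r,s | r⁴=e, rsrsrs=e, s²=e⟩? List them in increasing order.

|G| = 24 = 2³ · 3. By Lagrange's theorem the order of any subgroup divides 24; the divisors of 24 are 1, 2, 3, 4, 6, 8, 12, 24.

Answer: 1, 2, 3, 4, 6, 8, 12, 24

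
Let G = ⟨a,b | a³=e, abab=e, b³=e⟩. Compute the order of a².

Compute successive powers until reaching e:
  (a²)¹ = a², (a²)² = a, (a²)³ = e.
The smallest positive k with (a²)ᵏ = e is 3.

Answer: 3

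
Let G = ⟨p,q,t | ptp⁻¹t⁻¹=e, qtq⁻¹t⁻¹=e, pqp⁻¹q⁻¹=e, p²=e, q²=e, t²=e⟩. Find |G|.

Enumerate words in the generators, reducing via the relations: the distinct elements are
  {e, p, q, t, pq, pt, qt, pqt}.
No further products give new elements, so |G| = 8.

Answer: 8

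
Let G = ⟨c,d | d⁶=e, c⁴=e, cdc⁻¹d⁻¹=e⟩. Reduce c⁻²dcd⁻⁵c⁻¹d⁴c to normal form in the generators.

Multiply left to right, reducing at each step:
  (c²) · d = c²d
  (c²d) · c = c³d
  (c³d) · d⁻⁵ = c³d²
  (c³d²) · c⁻¹ = c²d²
  (c²d²) · d⁴ = c²
  (c²) · c = c³

Answer: c³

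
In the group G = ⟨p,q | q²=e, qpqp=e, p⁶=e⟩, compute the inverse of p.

The order of p is 6 (smallest k with pᵏ = e), so p⁻¹ = p⁵ = p⁵.
Check: p · (p⁵) → p · p⁵ = e, giving e as required.

Answer: p⁵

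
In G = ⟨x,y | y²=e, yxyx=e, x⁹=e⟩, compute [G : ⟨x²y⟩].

First find ord(x²y) by computing successive powers:
  (x²y)¹ = x²y, (x²y)² = e.
So |⟨x²y⟩| = ord(x²y) = 2. With |G| = 18, by Lagrange [G : ⟨x²y⟩] = 18/2 = 9.

Answer: 9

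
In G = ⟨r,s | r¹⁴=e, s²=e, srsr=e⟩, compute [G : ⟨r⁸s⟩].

First find ord(r⁸s) by computing successive powers:
  (r⁸s)¹ = r⁸s, (r⁸s)² = e.
So |⟨r⁸s⟩| = ord(r⁸s) = 2. With |G| = 28, by Lagrange [G : ⟨r⁸s⟩] = 28/2 = 14.

Answer: 14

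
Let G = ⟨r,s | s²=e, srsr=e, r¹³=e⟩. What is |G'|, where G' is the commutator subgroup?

G' = [G, G] is generated by all commutators. The generator-pair commutators are: [r, s] = r².
The subgroup they normally generate is {e, r, r², r³, r⁴, r⁵, r⁶, r⁷, r⁸, r⁹, r¹⁰, r¹¹, r¹²}, of order 13.
Check: |G/G'| = 26/13 = 2 is the order of the abelianisation.

Answer: 13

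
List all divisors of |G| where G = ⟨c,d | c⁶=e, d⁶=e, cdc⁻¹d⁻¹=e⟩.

|G| = 36 = 2² · 3². By Lagrange's theorem the order of any subgroup divides 36; the divisors of 36 are 1, 2, 3, 4, 6, 9, 12, 18, 36.

Answer: 1, 2, 3, 4, 6, 9, 12, 18, 36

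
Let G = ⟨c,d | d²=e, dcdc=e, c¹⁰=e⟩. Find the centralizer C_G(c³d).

⟨c³d⟩ ⊆ C_G(c³d) since powers of c³d commute with c³d; so |C_G(c³d)| ≥ |⟨c³d⟩| = 2.
By orbit–stabilizer, |C_G(c³d)| = |G| / |conj. class of c³d| = 20 / 5 = 4.
The 4 elements commuting with c³d are {e, c⁵, c³d, c⁸d}.

Answer: {e, c⁵, c³d, c⁸d}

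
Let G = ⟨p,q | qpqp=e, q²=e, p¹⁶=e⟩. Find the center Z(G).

An element z ∈ Z(G) iff z commutes with every generator.
For example p⁸ is central: (p⁸)·p = p⁹ = p·(p⁸); (p⁸)·q = p⁸q = q·(p⁸).
Whereas p ∉ Z(G) since p·q = pq ≠ p¹⁵q = q·p.
Checking each of the 32 elements this way gives Z(G) = {e, p⁸}, of order 2.

Answer: {e, p⁸}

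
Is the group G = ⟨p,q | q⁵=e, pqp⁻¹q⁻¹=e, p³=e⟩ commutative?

Each pair of generators commutes: p·q = pq = q·p. Since the generators pairwise commute, every element of G commutes with every other, so G is abelian.

Answer: Yes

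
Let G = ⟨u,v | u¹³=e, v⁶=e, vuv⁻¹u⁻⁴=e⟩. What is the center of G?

An element z ∈ Z(G) iff z commutes with every generator.
For example e is central: e·u = u = u·e; e·v = v = v·e.
Whereas u ∉ Z(G) since u·v = uv ≠ u⁴v = v·u.
Checking each of the 78 elements this way gives Z(G) = {e}, of order 1.

Answer: {e}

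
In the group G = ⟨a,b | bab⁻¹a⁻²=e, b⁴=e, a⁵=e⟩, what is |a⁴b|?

Compute successive powers until reaching e:
  (a⁴b)¹ = a⁴b, (a⁴b)² = a²b², (a⁴b)³ = a³b³, (a⁴b)⁴ = e.
The smallest positive k with (a⁴b)ᵏ = e is 4.

Answer: 4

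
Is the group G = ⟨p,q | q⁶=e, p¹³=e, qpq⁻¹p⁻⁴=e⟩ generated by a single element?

Every cyclic group is abelian. But p·q = pq while q·p = p⁴q, so p·q ≠ q·p and G is not abelian. Hence G is not cyclic.

Answer: No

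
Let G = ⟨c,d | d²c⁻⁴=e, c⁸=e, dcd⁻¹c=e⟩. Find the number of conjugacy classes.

The conjugacy classes (representative and size) are:
  [e] (size 1), [c⁷] (size 2), [c²] (size 2), [c⁵] (size 2), [c⁴] (size 1), [c²d⁻¹] (size 4), [c³d] (size 4).
Class equation: 1 + 2 + 2 + 2 + 1 + 4 + 4 = 16 = |G|. So G has 7 conjugacy classes.

Answer: 7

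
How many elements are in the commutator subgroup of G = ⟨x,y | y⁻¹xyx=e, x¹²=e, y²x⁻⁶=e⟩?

G' = [G, G] is generated by all commutators. The generator-pair commutators are: [x, y] = x².
The subgroup they normally generate is {e, x², x⁴, x⁶, x⁸, x¹⁰}, of order 6.
Check: |G/G'| = 24/6 = 4 is the order of the abelianisation.

Answer: 6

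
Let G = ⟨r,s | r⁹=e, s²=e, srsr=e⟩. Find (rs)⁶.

Compute successive powers of (rs), reducing at each step:
  (rs)²: (rs) · r = s;   s · s = e
  (rs)³: e · r = r;   r · s = rs
  (rs)⁴: (rs) · r = s;   s · s = e
  (rs)⁵: e · r = r;   r · s = rs
  (rs)⁶: (rs) · r = s;   s · s = e

Answer: e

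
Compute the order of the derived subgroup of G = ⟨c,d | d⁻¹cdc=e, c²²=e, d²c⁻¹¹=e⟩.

G' = [G, G] is generated by all commutators. The generator-pair commutators are: [c, d] = c².
The subgroup they normally generate is {e, c², c⁴, c⁶, c⁸, c¹⁰, c¹², c¹⁴, c¹⁶, c¹⁸, c²⁰}, of order 11.
Check: |G/G'| = 44/11 = 4 is the order of the abelianisation.

Answer: 11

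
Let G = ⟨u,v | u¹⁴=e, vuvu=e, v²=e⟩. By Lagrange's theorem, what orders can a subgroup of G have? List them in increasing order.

|G| = 28 = 2² · 7. By Lagrange's theorem the order of any subgroup divides 28; the divisors of 28 are 1, 2, 4, 7, 14, 28.

Answer: 1, 2, 4, 7, 14, 28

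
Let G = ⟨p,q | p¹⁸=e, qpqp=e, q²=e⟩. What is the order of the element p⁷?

Compute successive powers until reaching e:
  (p⁷)¹ = p⁷, (p⁷)² = p¹⁴, (p⁷)³ = p³, (p⁷)⁴ = p¹⁰, (p⁷)⁵ = p¹⁷, (p⁷)⁶ = p⁶, (p⁷)⁷ = p¹³, (p⁷)⁸ = p², (p⁷)⁹ = p⁹, (p⁷)¹⁰ = p¹⁶, (p⁷)¹¹ = p⁵, (p⁷)¹² = p¹², (p⁷)¹³ = p, (p⁷)¹⁴ = p⁸, (p⁷)¹⁵ = p¹⁵, (p⁷)¹⁶ = p⁴, (p⁷)¹⁷ = p¹¹, (p⁷)¹⁸ = e.
The smallest positive k with (p⁷)ᵏ = e is 18.

Answer: 18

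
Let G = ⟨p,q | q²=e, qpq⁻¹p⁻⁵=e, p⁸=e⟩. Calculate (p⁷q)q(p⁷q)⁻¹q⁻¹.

[(p⁷q), q] = (p⁷q)·q·(p⁷q)⁻¹·q⁻¹.
  (p⁷q) · q = p⁷
  (p⁷) · (p⁵q) = p⁴q
  (p⁴q) · q = p⁴

Answer: p⁴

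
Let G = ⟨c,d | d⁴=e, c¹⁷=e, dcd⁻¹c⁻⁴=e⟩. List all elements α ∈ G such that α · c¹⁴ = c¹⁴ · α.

⟨c¹⁴⟩ ⊆ C_G(c¹⁴) since powers of c¹⁴ commute with c¹⁴; so |C_G(c¹⁴)| ≥ |⟨c¹⁴⟩| = 17.
By orbit–stabilizer, |C_G(c¹⁴)| = |G| / |conj. class of c¹⁴| = 68 / 4 = 17.
The 17 elements commuting with c¹⁴ are {e, c, c², c³, c⁴, c⁵, c⁶, c⁷, c⁸, c⁹, c¹⁰, c¹¹, c¹², c¹³, c¹⁴, c¹⁵, c¹⁶}.

Answer: {e, c, c², c³, c⁴, c⁵, c⁶, c⁷, c⁸, c⁹, c¹⁰, c¹¹, c¹², c¹³, c¹⁴, c¹⁵, c¹⁶}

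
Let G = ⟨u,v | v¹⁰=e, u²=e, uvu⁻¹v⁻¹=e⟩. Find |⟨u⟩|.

|⟨u⟩| equals the order of u. Compute successive powers until reaching e:
  u¹ = u, u² = e.
The smallest positive k with uᵏ = e is 2, so |⟨u⟩| = 2.

Answer: 2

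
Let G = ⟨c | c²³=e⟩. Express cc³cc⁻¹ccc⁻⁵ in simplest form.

Multiply left to right, reducing at each step:
  c · c³ = c⁴
  (c⁴) · c = c⁵
  (c⁵) · c⁻¹ = c⁴
  (c⁴) · c = c⁵
  (c⁵) · c = c⁶
  (c⁶) · c⁻⁵ = c

Answer: c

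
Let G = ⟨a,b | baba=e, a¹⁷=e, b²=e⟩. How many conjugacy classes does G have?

The conjugacy classes (representative and size) are:
  [e] (size 1), [a¹⁶] (size 2), [a²] (size 2), [a³] (size 2), [a¹³] (size 2), [a¹²] (size 2), [a⁶] (size 2), [a¹⁰] (size 2), [a⁹] (size 2), [a⁷b] (size 17).
Class equation: 1 + 2 + 2 + 2 + 2 + 2 + 2 + 2 + 2 + 17 = 34 = |G|. So G has 10 conjugacy classes.

Answer: 10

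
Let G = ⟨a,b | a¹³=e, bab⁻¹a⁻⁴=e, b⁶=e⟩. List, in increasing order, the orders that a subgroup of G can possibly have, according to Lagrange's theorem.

|G| = 78 = 2 · 3 · 13. By Lagrange's theorem the order of any subgroup divides 78; the divisors of 78 are 1, 2, 3, 6, 13, 26, 39, 78.

Answer: 1, 2, 3, 6, 13, 26, 39, 78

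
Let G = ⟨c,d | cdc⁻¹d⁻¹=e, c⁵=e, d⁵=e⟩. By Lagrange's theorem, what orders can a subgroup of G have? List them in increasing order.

|G| = 25 = 5². By Lagrange's theorem the order of any subgroup divides 25; the divisors of 25 are 1, 5, 25.

Answer: 1, 5, 25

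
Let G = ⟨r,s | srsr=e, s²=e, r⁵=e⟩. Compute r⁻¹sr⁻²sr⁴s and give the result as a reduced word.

Multiply left to right, reducing at each step:
  (r⁴) · s = r⁴s
  (r⁴s) · r⁻² = rs
  (rs) · s = r
  r · r⁴ = e
  e · s = s

Answer: s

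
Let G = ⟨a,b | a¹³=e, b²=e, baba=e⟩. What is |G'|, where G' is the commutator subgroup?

G' = [G, G] is generated by all commutators. The generator-pair commutators are: [a, b] = a².
The subgroup they normally generate is {e, a, a², a³, a⁴, a⁵, a⁶, a⁷, a⁸, a⁹, a¹⁰, a¹¹, a¹²}, of order 13.
Check: |G/G'| = 26/13 = 2 is the order of the abelianisation.

Answer: 13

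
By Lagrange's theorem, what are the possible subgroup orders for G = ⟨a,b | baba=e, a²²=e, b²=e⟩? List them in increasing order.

|G| = 44 = 2² · 11. By Lagrange's theorem the order of any subgroup divides 44; the divisors of 44 are 1, 2, 4, 11, 22, 44.

Answer: 1, 2, 4, 11, 22, 44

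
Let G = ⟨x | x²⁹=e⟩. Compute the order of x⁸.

Compute successive powers until reaching e:
  (x⁸)¹ = x⁸, (x⁸)² = x¹⁶, (x⁸)³ = x²⁴, (x⁸)⁴ = x³, (x⁸)⁵ = x¹¹, (x⁸)⁶ = x¹⁹, (x⁸)⁷ = x²⁷, (x⁸)⁸ = x⁶, (x⁸)⁹ = x¹⁴, (x⁸)¹⁰ = x²², (x⁸)¹¹ = x, (x⁸)¹² = x⁹, (x⁸)¹³ = x¹⁷, (x⁸)¹⁴ = x²⁵, (x⁸)¹⁵ = x⁴, (x⁸)¹⁶ = x¹², (x⁸)¹⁷ = x²⁰, (x⁸)¹⁸ = x²⁸, (x⁸)¹⁹ = x⁷, (x⁸)²⁰ = x¹⁵, (x⁸)²¹ = x²³, (x⁸)²² = x², (x⁸)²³ = x¹⁰, (x⁸)²⁴ = x¹⁸, (x⁸)²⁵ = x²⁶, (x⁸)²⁶ = x⁵, (x⁸)²⁷ = x¹³, (x⁸)²⁸ = x²¹, (x⁸)²⁹ = e.
The smallest positive k with (x⁸)ᵏ = e is 29.

Answer: 29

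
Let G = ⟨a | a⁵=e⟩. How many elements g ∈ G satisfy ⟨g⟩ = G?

G is cyclic of order 5. An element generates G iff its order is 5, and a cyclic group of order 5 has exactly φ(5) = 4 such elements.

Answer: 4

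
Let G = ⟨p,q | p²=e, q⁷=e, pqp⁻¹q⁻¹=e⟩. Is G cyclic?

|G| = 14. The element pq has order 14 (its powers give 14 distinct elements), so ⟨pq⟩ = G and G is cyclic.

Answer: Yes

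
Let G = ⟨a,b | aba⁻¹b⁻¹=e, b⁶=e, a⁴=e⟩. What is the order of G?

Enumerate words in the generators, reducing via the relations: the distinct elements are
  {a, b, e, ab, a², a³, b², b³, b⁴, b⁵, ab², ab³, ab⁴, ab⁵, a²b, a³b, a²b², a²b³, a²b⁴, a²b⁵, a³b², a³b³, a³b⁴, a³b⁵}.
No further products give new elements, so |G| = 24.

Answer: 24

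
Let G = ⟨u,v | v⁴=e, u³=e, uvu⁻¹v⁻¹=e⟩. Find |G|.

Enumerate words in the generators, reducing via the relations: the distinct elements are
  {e, u, v, uv, u², v², v³, uv², uv³, u²v, u²v², u²v³}.
No further products give new elements, so |G| = 12.

Answer: 12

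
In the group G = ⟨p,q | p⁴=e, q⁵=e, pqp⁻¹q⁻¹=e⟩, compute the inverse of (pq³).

The order of (pq³) is 20 (smallest k with (pq³)ᵏ = e), so (pq³)⁻¹ = (pq³)¹⁹ = p³q².
Check: (pq³) · (p³q²) → (pq³) · p³ = q³;   (q³) · q² = e, giving e as required.

Answer: p³q²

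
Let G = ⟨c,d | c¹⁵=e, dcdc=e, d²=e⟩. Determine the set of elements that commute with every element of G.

An element z ∈ Z(G) iff z commutes with every generator.
For example e is central: e·c = c = c·e; e·d = d = d·e.
Whereas c ∉ Z(G) since c·d = cd ≠ c¹⁴d = d·c.
Checking each of the 30 elements this way gives Z(G) = {e}, of order 1.

Answer: {e}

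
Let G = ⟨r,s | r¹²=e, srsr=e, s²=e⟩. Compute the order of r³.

Compute successive powers until reaching e:
  (r³)¹ = r³, (r³)² = r⁶, (r³)³ = r⁹, (r³)⁴ = e.
The smallest positive k with (r³)ᵏ = e is 4.

Answer: 4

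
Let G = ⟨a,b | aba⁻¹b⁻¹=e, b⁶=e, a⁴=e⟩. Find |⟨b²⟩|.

|⟨b²⟩| equals the order of b². Compute successive powers until reaching e:
  (b²)¹ = b², (b²)² = b⁴, (b²)³ = e.
The smallest positive k with (b²)ᵏ = e is 3, so |⟨b²⟩| = 3.

Answer: 3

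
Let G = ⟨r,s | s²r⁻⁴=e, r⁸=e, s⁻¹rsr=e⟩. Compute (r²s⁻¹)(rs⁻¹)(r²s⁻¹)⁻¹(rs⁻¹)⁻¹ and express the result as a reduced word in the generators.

[(r²s⁻¹), (rs⁻¹)] = (r²s⁻¹)·(rs⁻¹)·(r²s⁻¹)⁻¹·(rs⁻¹)⁻¹.
  (r²s⁻¹) · (rs⁻¹) = r⁵
  (r⁵) · (r²s) = r³s⁻¹
  (r³s⁻¹) · (rs) = r²

Answer: r²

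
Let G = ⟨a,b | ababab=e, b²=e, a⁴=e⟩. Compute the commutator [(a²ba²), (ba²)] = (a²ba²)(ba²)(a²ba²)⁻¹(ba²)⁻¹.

[(a²ba²), (ba²)] = (a²ba²)·(ba²)·(a²ba²)⁻¹·(ba²)⁻¹.
  (a²ba²) · (ba²) = ba²b
  (ba²b) · (a²ba²) = a²b
  (a²b) · (a²b) = a²ba²b

Answer: a²ba²b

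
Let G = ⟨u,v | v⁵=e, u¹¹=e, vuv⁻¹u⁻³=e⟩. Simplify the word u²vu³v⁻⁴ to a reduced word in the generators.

Multiply left to right, reducing at each step:
  (u²) · v = u²v
  (u²v) · u³ = v
  v · v⁻⁴ = v²

Answer: v²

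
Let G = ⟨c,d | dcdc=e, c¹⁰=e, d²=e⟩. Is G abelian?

c·d = cd but d·c = c⁹d, so c·d ≠ d·c and G is not abelian.

Answer: No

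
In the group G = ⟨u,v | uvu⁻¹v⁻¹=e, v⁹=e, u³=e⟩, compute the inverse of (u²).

The order of (u²) is 3 (smallest k with (u²)ᵏ = e), so (u²)⁻¹ = (u²)² = u.
Check: (u²) · u → (u²) · u = e, giving e as required.

Answer: u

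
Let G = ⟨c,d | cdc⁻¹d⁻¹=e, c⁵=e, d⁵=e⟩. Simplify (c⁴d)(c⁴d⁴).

Compute (c⁴d) · (c⁴d⁴) by multiplying left to right and reducing via the relations at each step:
  (c⁴d) · c⁴ = c³d
  (c³d) · d⁴ = c³

Answer: c³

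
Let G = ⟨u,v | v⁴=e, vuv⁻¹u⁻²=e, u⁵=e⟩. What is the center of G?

An element z ∈ Z(G) iff z commutes with every generator.
For example e is central: e·u = u = u·e; e·v = v = v·e.
Whereas u ∉ Z(G) since u·v = uv ≠ u²v = v·u.
Checking each of the 20 elements this way gives Z(G) = {e}, of order 1.

Answer: {e}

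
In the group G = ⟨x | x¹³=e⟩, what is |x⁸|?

Compute successive powers until reaching e:
  (x⁸)¹ = x⁸, (x⁸)² = x³, (x⁸)³ = x¹¹, (x⁸)⁴ = x⁶, (x⁸)⁵ = x, (x⁸)⁶ = x⁹, (x⁸)⁷ = x⁴, (x⁸)⁸ = x¹², (x⁸)⁹ = x⁷, (x⁸)¹⁰ = x², (x⁸)¹¹ = x¹⁰, (x⁸)¹² = x⁵, (x⁸)¹³ = e.
The smallest positive k with (x⁸)ᵏ = e is 13.

Answer: 13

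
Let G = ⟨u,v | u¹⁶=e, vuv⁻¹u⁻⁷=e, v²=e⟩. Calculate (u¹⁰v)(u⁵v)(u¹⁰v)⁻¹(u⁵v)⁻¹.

[(u¹⁰v), (u⁵v)] = (u¹⁰v)·(u⁵v)·(u¹⁰v)⁻¹·(u⁵v)⁻¹.
  (u¹⁰v) · (u⁵v) = u¹³
  (u¹³) · (u¹⁰v) = u⁷v
  (u⁷v) · (u¹³v) = u²

Answer: u²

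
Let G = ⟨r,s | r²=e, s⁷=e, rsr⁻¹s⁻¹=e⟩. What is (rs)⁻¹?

The order of (rs) is 14 (smallest k with (rs)ᵏ = e), so (rs)⁻¹ = (rs)¹³ = rs⁶.
Check: (rs) · (rs⁶) → (rs) · r = s;   s · s⁶ = e, giving e as required.

Answer: rs⁶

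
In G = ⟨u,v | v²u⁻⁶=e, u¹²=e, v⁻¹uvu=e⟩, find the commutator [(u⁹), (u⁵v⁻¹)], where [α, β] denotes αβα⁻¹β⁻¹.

[(u⁹), (u⁵v⁻¹)] = (u⁹)·(u⁵v⁻¹)·(u⁹)⁻¹·(u⁵v⁻¹)⁻¹.
  (u⁹) · (u⁵v⁻¹) = u²v⁻¹
  (u²v⁻¹) · (u³) = u⁵v
  (u⁵v) · (u⁵v) = u⁶

Answer: u⁶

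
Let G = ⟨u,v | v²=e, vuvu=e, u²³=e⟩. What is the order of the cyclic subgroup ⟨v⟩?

|⟨v⟩| equals the order of v. Compute successive powers until reaching e:
  v¹ = v, v² = e.
The smallest positive k with vᵏ = e is 2, so |⟨v⟩| = 2.

Answer: 2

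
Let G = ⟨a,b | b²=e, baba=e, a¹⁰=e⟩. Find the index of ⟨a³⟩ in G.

First find ord(a³) by computing successive powers:
  (a³)¹ = a³, (a³)² = a⁶, (a³)³ = a⁹, (a³)⁴ = a², (a³)⁵ = a⁵, (a³)⁶ = a⁸, (a³)⁷ = a, (a³)⁸ = a⁴, (a³)⁹ = a⁷, (a³)¹⁰ = e.
So |⟨a³⟩| = ord(a³) = 10. With |G| = 20, by Lagrange [G : ⟨a³⟩] = 20/10 = 2.

Answer: 2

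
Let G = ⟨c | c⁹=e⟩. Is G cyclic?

|G| = 9. The element c has order 9 (its powers give 9 distinct elements), so ⟨c⟩ = G and G is cyclic.

Answer: Yes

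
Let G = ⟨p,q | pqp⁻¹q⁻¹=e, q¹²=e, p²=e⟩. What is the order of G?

Enumerate words in the generators, reducing via the relations: the distinct elements are
  {e, p, q, pq, q², q³, q⁴, q⁵, q⁶, q⁷, q⁸, q⁹, pq², pq³, pq⁴, pq⁵, pq⁶, pq⁷, pq⁸, pq⁹, q¹¹, q¹⁰, pq¹¹, pq¹⁰}.
No further products give new elements, so |G| = 24.

Answer: 24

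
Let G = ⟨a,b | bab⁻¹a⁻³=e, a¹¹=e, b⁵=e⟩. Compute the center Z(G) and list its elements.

An element z ∈ Z(G) iff z commutes with every generator.
For example e is central: e·a = a = a·e; e·b = b = b·e.
Whereas a ∉ Z(G) since a·b = ab ≠ a³b = b·a.
Checking each of the 55 elements this way gives Z(G) = {e}, of order 1.

Answer: {e}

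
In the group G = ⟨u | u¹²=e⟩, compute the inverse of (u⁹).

The order of (u⁹) is 4 (smallest k with (u⁹)ᵏ = e), so (u⁹)⁻¹ = (u⁹)³ = u³.
Check: (u⁹) · (u³) → (u⁹) · u³ = e, giving e as required.

Answer: u³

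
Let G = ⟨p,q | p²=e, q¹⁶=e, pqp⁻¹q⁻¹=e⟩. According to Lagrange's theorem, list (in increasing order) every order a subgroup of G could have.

|G| = 32 = 2⁵. By Lagrange's theorem the order of any subgroup divides 32; the divisors of 32 are 1, 2, 4, 8, 16, 32.

Answer: 1, 2, 4, 8, 16, 32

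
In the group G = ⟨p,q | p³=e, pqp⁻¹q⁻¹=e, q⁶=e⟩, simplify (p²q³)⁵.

Compute successive powers of (p²q³), reducing at each step:
  (p²q³)²: (p²q³) · p² = pq³;   (pq³) · q³ = p
  (p²q³)³: p · p² = e;   e · q³ = q³
  (p²q³)⁴: (q³) · p² = p²q³;   (p²q³) · q³ = p²
  (p²q³)⁵: (p²) · p² = p;   p · q³ = pq³

Answer: pq³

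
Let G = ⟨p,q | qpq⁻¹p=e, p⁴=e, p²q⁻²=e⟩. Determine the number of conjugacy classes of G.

The conjugacy classes (representative and size) are:
  [e] (size 1), [p³] (size 2), [p²] (size 1), [q⁻¹] (size 2), [pq] (size 2).
Class equation: 1 + 2 + 1 + 2 + 2 = 8 = |G|. So G has 5 conjugacy classes.

Answer: 5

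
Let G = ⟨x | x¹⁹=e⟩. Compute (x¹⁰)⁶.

Compute successive powers of (x¹⁰), reducing at each step:
  (x¹⁰)²: (x¹⁰) · x¹⁰ = x
  (x¹⁰)³: x · x¹⁰ = x¹¹
  (x¹⁰)⁴: (x¹¹) · x¹⁰ = x²
  (x¹⁰)⁵: (x²) · x¹⁰ = x¹²
  (x¹⁰)⁶: (x¹²) · x¹⁰ = x³

Answer: x³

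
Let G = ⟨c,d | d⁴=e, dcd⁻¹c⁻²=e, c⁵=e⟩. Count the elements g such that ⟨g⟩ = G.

⟨g⟩ = G would require ord(g) = |G| = 20, but the maximum element order in G is 5 < 20. So G is not cyclic and no single element generates it: the count is 0.

Answer: 0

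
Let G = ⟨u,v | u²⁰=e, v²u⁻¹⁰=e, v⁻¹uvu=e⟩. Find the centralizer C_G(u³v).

⟨u³v⟩ ⊆ C_G(u³v) since powers of u³v commute with u³v; so |C_G(u³v)| ≥ |⟨u³v⟩| = 4.
By orbit–stabilizer, |C_G(u³v)| = |G| / |conj. class of u³v| = 40 / 10 = 4.
The 4 elements commuting with u³v are {e, u¹⁰, u³v, u³v⁻¹}.

Answer: {e, u¹⁰, u³v, u³v⁻¹}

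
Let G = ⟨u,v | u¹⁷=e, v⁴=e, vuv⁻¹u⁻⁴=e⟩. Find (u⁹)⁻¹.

The order of (u⁹) is 17 (smallest k with (u⁹)ᵏ = e), so (u⁹)⁻¹ = (u⁹)¹⁶ = u⁸.
Check: (u⁹) · (u⁸) → (u⁹) · u⁸ = e, giving e as required.

Answer: u⁸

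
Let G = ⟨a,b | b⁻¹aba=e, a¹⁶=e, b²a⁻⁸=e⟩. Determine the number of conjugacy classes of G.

The conjugacy classes (representative and size) are:
  [e] (size 1), [a] (size 2), [a¹⁴] (size 2), [a³] (size 2), [a¹²] (size 2), [a⁵] (size 2), [a¹⁰] (size 2), [a⁷] (size 2), [a⁸] (size 1), [a⁶b] (size 8), [a³b⁻¹] (size 8).
Class equation: 1 + 2 + 2 + 2 + 2 + 2 + 2 + 2 + 1 + 8 + 8 = 32 = |G|. So G has 11 conjugacy classes.

Answer: 11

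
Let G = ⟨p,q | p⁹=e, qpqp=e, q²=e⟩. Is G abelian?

p·q = pq but q·p = p⁸q, so p·q ≠ q·p and G is not abelian.

Answer: No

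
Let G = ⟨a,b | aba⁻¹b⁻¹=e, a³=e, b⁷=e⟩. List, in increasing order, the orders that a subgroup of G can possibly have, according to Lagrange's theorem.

|G| = 21 = 3 · 7. By Lagrange's theorem the order of any subgroup divides 21; the divisors of 21 are 1, 3, 7, 21.

Answer: 1, 3, 7, 21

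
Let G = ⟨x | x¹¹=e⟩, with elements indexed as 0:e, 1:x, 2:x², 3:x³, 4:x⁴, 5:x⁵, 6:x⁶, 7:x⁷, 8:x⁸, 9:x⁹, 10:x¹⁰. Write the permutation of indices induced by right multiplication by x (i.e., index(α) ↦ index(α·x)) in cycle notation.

(0 1 2 3 4 5 6 7 8 9 10)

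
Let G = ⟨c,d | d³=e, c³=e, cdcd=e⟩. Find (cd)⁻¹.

The order of (cd) is 2 (smallest k with (cd)ᵏ = e), so (cd)⁻¹ = (cd)¹ = cd.
Check: (cd) · (cd) → (cd) · c = d²;   (d²) · d = e, giving e as required.

Answer: cd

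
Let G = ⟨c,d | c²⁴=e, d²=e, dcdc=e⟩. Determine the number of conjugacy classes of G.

The conjugacy classes (representative and size) are:
  [e] (size 1), [c²³] (size 2), [c²] (size 2), [c³] (size 2), [c²⁰] (size 2), [c¹⁹] (size 2), [c⁶] (size 2), [c⁷] (size 2), [c⁸] (size 2), [c⁹] (size 2), [c¹⁴] (size 2), [c¹¹] (size 2), [c¹²] (size 1), [c⁴d] (size 12), [c⁵d] (size 12).
Class equation: 1 + 2 + 2 + 2 + 2 + 2 + 2 + 2 + 2 + 2 + 2 + 2 + 1 + 12 + 12 = 48 = |G|. So G has 15 conjugacy classes.

Answer: 15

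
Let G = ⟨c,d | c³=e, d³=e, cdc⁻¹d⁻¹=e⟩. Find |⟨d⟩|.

|⟨d⟩| equals the order of d. Compute successive powers until reaching e:
  d¹ = d, d² = d², d³ = e.
The smallest positive k with dᵏ = e is 3, so |⟨d⟩| = 3.

Answer: 3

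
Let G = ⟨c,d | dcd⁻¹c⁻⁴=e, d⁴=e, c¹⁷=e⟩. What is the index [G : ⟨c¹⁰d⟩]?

First find ord(c¹⁰d) by computing successive powers:
  (c¹⁰d)¹ = c¹⁰d, (c¹⁰d)² = c¹⁶d², (c¹⁰d)³ = c⁶d³, (c¹⁰d)⁴ = e.
So |⟨c¹⁰d⟩| = ord(c¹⁰d) = 4. With |G| = 68, by Lagrange [G : ⟨c¹⁰d⟩] = 68/4 = 17.

Answer: 17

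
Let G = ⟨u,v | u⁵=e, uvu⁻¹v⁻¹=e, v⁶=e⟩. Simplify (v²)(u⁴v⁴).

Compute (v²) · (u⁴v⁴) by multiplying left to right and reducing via the relations at each step:
  (v²) · u⁴ = u⁴v²
  (u⁴v²) · v⁴ = u⁴

Answer: u⁴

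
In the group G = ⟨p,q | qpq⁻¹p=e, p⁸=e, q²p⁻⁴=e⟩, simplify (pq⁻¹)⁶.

Compute successive powers of (pq⁻¹), reducing at each step:
  (pq⁻¹)²: (pq⁻¹) · p = q⁻¹;   (q⁻¹) · q⁻¹ = p⁴
  (pq⁻¹)³: (p⁴) · p = p⁵;   (p⁵) · q⁻¹ = pq
  (pq⁻¹)⁴: (pq) · p = q;   q · q⁻¹ = e
  (pq⁻¹)⁵: e · p = p;   p · q⁻¹ = pq⁻¹
  (pq⁻¹)⁶: (pq⁻¹) · p = q⁻¹;   (q⁻¹) · q⁻¹ = p⁴

Answer: p⁴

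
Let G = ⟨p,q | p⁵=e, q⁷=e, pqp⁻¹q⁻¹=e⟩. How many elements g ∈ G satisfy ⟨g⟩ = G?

G is cyclic of order 35. An element generates G iff its order is 35, and a cyclic group of order 35 has exactly φ(35) = 24 such elements.

Answer: 24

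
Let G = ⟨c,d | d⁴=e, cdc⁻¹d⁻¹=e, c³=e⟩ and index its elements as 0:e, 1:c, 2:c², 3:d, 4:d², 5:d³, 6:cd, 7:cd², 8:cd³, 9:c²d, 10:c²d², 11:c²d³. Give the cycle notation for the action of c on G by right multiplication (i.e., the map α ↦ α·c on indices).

(0 1 2)(3 6 9)(4 7 10)(5 8 11)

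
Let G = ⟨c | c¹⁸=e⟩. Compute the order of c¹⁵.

Compute successive powers until reaching e:
  (c¹⁵)¹ = c¹⁵, (c¹⁵)² = c¹², (c¹⁵)³ = c⁹, (c¹⁵)⁴ = c⁶, (c¹⁵)⁵ = c³, (c¹⁵)⁶ = e.
The smallest positive k with (c¹⁵)ᵏ = e is 6.

Answer: 6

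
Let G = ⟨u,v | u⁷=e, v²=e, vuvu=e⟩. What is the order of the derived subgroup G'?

G' = [G, G] is generated by all commutators. The generator-pair commutators are: [u, v] = u².
The subgroup they normally generate is {e, u, u², u³, u⁴, u⁵, u⁶}, of order 7.
Check: |G/G'| = 14/7 = 2 is the order of the abelianisation.

Answer: 7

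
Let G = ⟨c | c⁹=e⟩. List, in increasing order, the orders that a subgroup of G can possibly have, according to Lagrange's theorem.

|G| = 9 = 3². By Lagrange's theorem the order of any subgroup divides 9; the divisors of 9 are 1, 3, 9.

Answer: 1, 3, 9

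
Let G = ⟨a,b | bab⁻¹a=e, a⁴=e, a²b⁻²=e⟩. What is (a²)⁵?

Compute successive powers of (a²), reducing at each step:
  (a²)²: (a²) · a² = e
  (a²)³: e · a² = a²
  (a²)⁴: (a²) · a² = e
  (a²)⁵: e · a² = a²

Answer: a²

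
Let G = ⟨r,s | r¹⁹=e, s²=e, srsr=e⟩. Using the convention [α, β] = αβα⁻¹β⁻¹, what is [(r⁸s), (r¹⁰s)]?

[(r⁸s), (r¹⁰s)] = (r⁸s)·(r¹⁰s)·(r⁸s)⁻¹·(r¹⁰s)⁻¹.
  (r⁸s) · (r¹⁰s) = r¹⁷
  (r¹⁷) · (r⁸s) = r⁶s
  (r⁶s) · (r¹⁰s) = r¹⁵

Answer: r¹⁵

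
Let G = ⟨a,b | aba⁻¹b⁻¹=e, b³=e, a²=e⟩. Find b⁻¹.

The order of b is 3 (smallest k with bᵏ = e), so b⁻¹ = b² = b².
Check: b · (b²) → b · b² = e, giving e as required.

Answer: b²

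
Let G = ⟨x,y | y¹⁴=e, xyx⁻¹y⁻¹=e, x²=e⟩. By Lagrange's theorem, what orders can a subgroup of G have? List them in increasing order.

|G| = 28 = 2² · 7. By Lagrange's theorem the order of any subgroup divides 28; the divisors of 28 are 1, 2, 4, 7, 14, 28.

Answer: 1, 2, 4, 7, 14, 28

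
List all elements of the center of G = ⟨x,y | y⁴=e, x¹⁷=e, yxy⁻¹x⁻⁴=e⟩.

An element z ∈ Z(G) iff z commutes with every generator.
For example e is central: e·x = x = x·e; e·y = y = y·e.
Whereas x ∉ Z(G) since x·y = xy ≠ x⁴y = y·x.
Checking each of the 68 elements this way gives Z(G) = {e}, of order 1.

Answer: {e}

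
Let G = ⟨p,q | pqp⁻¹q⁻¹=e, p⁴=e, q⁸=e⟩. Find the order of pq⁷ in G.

Compute successive powers until reaching e:
  (pq⁷)¹ = pq⁷, (pq⁷)² = p²q⁶, (pq⁷)³ = p³q⁵, (pq⁷)⁴ = q⁴, (pq⁷)⁵ = pq³, (pq⁷)⁶ = p²q², (pq⁷)⁷ = p³q, (pq⁷)⁸ = e.
The smallest positive k with (pq⁷)ᵏ = e is 8.

Answer: 8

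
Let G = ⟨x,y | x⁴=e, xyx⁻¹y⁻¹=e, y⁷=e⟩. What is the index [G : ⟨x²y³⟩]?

First find ord(x²y³) by computing successive powers:
  (x²y³)¹ = x²y³, (x²y³)² = y⁶, (x²y³)³ = x²y², (x²y³)⁴ = y⁵, (x²y³)⁵ = x²y, (x²y³)⁶ = y⁴, (x²y³)⁷ = x², (x²y³)⁸ = y³, (x²y³)⁹ = x²y⁶, (x²y³)¹⁰ = y², (x²y³)¹¹ = x²y⁵, (x²y³)¹² = y, (x²y³)¹³ = x²y⁴, (x²y³)¹⁴ = e.
So |⟨x²y³⟩| = ord(x²y³) = 14. With |G| = 28, by Lagrange [G : ⟨x²y³⟩] = 28/14 = 2.

Answer: 2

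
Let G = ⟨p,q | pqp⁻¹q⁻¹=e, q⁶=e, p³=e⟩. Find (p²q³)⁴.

Compute successive powers of (p²q³), reducing at each step:
  (p²q³)²: (p²q³) · p² = pq³;   (pq³) · q³ = p
  (p²q³)³: p · p² = e;   e · q³ = q³
  (p²q³)⁴: (q³) · p² = p²q³;   (p²q³) · q³ = p²

Answer: p²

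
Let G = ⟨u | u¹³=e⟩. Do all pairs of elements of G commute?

G has a single generator, so G is cyclic and hence abelian.

Answer: Yes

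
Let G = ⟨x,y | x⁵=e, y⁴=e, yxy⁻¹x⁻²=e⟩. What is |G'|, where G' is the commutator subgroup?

G' = [G, G] is generated by all commutators. The generator-pair commutators are: [x, y] = x⁴.
The subgroup they normally generate is {e, x, x², x³, x⁴}, of order 5.
Check: |G/G'| = 20/5 = 4 is the order of the abelianisation.

Answer: 5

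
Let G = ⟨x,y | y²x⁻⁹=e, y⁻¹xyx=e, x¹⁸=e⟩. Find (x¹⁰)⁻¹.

The order of (x¹⁰) is 9 (smallest k with (x¹⁰)ᵏ = e), so (x¹⁰)⁻¹ = (x¹⁰)⁸ = x⁸.
Check: (x¹⁰) · (x⁸) → (x¹⁰) · x⁸ = e, giving e as required.

Answer: x⁸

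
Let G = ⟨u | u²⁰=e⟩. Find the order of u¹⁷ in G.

Compute successive powers until reaching e:
  (u¹⁷)¹ = u¹⁷, (u¹⁷)² = u¹⁴, (u¹⁷)³ = u¹¹, (u¹⁷)⁴ = u⁸, (u¹⁷)⁵ = u⁵, (u¹⁷)⁶ = u², (u¹⁷)⁷ = u¹⁹, (u¹⁷)⁸ = u¹⁶, (u¹⁷)⁹ = u¹³, (u¹⁷)¹⁰ = u¹⁰, (u¹⁷)¹¹ = u⁷, (u¹⁷)¹² = u⁴, (u¹⁷)¹³ = u, (u¹⁷)¹⁴ = u¹⁸, (u¹⁷)¹⁵ = u¹⁵, (u¹⁷)¹⁶ = u¹², (u¹⁷)¹⁷ = u⁹, (u¹⁷)¹⁸ = u⁶, (u¹⁷)¹⁹ = u³, (u¹⁷)²⁰ = e.
The smallest positive k with (u¹⁷)ᵏ = e is 20.

Answer: 20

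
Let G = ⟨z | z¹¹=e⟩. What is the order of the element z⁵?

Compute successive powers until reaching e:
  (z⁵)¹ = z⁵, (z⁵)² = z¹⁰, (z⁵)³ = z⁴, (z⁵)⁴ = z⁹, (z⁵)⁵ = z³, (z⁵)⁶ = z⁸, (z⁵)⁷ = z², (z⁵)⁸ = z⁷, (z⁵)⁹ = z, (z⁵)¹⁰ = z⁶, (z⁵)¹¹ = e.
The smallest positive k with (z⁵)ᵏ = e is 11.

Answer: 11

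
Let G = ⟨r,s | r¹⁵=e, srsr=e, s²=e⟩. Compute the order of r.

Compute successive powers until reaching e:
  r¹ = r, r² = r², r³ = r³, r⁴ = r⁴, r⁵ = r⁵, r⁶ = r⁶, r⁷ = r⁷, r⁸ = r⁸, r⁹ = r⁹, r¹⁰ = r¹⁰, r¹¹ = r¹¹, r¹² = r¹², r¹³ = r¹³, r¹⁴ = r¹⁴, r¹⁵ = e.
The smallest positive k with rᵏ = e is 15.

Answer: 15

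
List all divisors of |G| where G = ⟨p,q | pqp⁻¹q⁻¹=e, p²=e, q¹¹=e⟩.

|G| = 22 = 2 · 11. By Lagrange's theorem the order of any subgroup divides 22; the divisors of 22 are 1, 2, 11, 22.

Answer: 1, 2, 11, 22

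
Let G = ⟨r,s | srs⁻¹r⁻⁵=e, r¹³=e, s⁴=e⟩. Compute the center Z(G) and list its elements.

An element z ∈ Z(G) iff z commutes with every generator.
For example e is central: e·r = r = r·e; e·s = s = s·e.
Whereas r ∉ Z(G) since r·s = rs ≠ r⁵s = s·r.
Checking each of the 52 elements this way gives Z(G) = {e}, of order 1.

Answer: {e}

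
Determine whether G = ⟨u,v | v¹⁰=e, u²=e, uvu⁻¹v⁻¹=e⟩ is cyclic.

|G| = 20, but the maximum element order in G is 10 < 20. No single element generates all of G, so G is not cyclic.

Answer: No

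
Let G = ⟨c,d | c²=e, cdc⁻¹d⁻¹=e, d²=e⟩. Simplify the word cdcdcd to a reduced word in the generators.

Multiply left to right, reducing at each step:
  c · d = cd
  (cd) · c = d
  d · d = e
  e · c = c
  c · d = cd

Answer: cd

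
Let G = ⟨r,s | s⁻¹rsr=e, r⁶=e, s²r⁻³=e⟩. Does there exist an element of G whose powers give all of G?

Every cyclic group is abelian. But r·s = rs while s·r = r²s⁻¹, so r·s ≠ s·r and G is not abelian. Hence G is not cyclic.

Answer: No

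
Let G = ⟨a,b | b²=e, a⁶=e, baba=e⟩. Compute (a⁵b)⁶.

Compute successive powers of (a⁵b), reducing at each step:
  (a⁵b)²: (a⁵b) · a⁵ = b;   b · b = e
  (a⁵b)³: e · a⁵ = a⁵;   (a⁵) · b = a⁵b
  (a⁵b)⁴: (a⁵b) · a⁵ = b;   b · b = e
  (a⁵b)⁵: e · a⁵ = a⁵;   (a⁵) · b = a⁵b
  (a⁵b)⁶: (a⁵b) · a⁵ = b;   b · b = e

Answer: e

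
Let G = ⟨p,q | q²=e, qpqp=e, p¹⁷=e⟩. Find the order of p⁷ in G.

Compute successive powers until reaching e:
  (p⁷)¹ = p⁷, (p⁷)² = p¹⁴, (p⁷)³ = p⁴, (p⁷)⁴ = p¹¹, (p⁷)⁵ = p, (p⁷)⁶ = p⁸, (p⁷)⁷ = p¹⁵, (p⁷)⁸ = p⁵, (p⁷)⁹ = p¹², (p⁷)¹⁰ = p², (p⁷)¹¹ = p⁹, (p⁷)¹² = p¹⁶, (p⁷)¹³ = p⁶, (p⁷)¹⁴ = p¹³, (p⁷)¹⁵ = p³, (p⁷)¹⁶ = p¹⁰, (p⁷)¹⁷ = e.
The smallest positive k with (p⁷)ᵏ = e is 17.

Answer: 17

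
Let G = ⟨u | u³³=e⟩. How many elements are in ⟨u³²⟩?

|⟨u³²⟩| equals the order of u³². Compute successive powers until reaching e:
  (u³²)¹ = u³², (u³²)² = u³¹, (u³²)³ = u³⁰, (u³²)⁴ = u²⁹, (u³²)⁵ = u²⁸, (u³²)⁶ = u²⁷, (u³²)⁷ = u²⁶, (u³²)⁸ = u²⁵, (u³²)⁹ = u²⁴, (u³²)¹⁰ = u²³, (u³²)¹¹ = u²², (u³²)¹² = u²¹, (u³²)¹³ = u²⁰, (u³²)¹⁴ = u¹⁹, (u³²)¹⁵ = u¹⁸, (u³²)¹⁶ = u¹⁷, (u³²)¹⁷ = u¹⁶, (u³²)¹⁸ = u¹⁵, (u³²)¹⁹ = u¹⁴, (u³²)²⁰ = u¹³, (u³²)²¹ = u¹², (u³²)²² = u¹¹, (u³²)²³ = u¹⁰, (u³²)²⁴ = u⁹, (u³²)²⁵ = u⁸, (u³²)²⁶ = u⁷, (u³²)²⁷ = u⁶, (u³²)²⁸ = u⁵, (u³²)²⁹ = u⁴, (u³²)³⁰ = u³, (u³²)³¹ = u², (u³²)³² = u, (u³²)³³ = e.
The smallest positive k with (u³²)ᵏ = e is 33, so |⟨u³²⟩| = 33.

Answer: 33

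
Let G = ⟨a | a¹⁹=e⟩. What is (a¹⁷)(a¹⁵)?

Compute (a¹⁷) · (a¹⁵) by multiplying left to right and reducing via the relations at each step:
  (a¹⁷) · a¹⁵ = a¹³

Answer: a¹³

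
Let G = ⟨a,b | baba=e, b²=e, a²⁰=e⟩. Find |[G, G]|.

G' = [G, G] is generated by all commutators. The generator-pair commutators are: [a, b] = a².
The subgroup they normally generate is {e, a², a⁴, a⁶, a⁸, a¹⁰, a¹², a¹⁴, a¹⁶, a¹⁸}, of order 10.
Check: |G/G'| = 40/10 = 4 is the order of the abelianisation.

Answer: 10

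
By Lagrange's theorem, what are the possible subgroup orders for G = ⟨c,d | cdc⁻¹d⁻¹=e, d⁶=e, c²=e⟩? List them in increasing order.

|G| = 12 = 2² · 3. By Lagrange's theorem the order of any subgroup divides 12; the divisors of 12 are 1, 2, 3, 4, 6, 12.

Answer: 1, 2, 3, 4, 6, 12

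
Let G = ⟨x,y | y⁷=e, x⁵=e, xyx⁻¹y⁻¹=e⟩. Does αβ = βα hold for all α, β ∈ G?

Each pair of generators commutes: x·y = xy = y·x. Since the generators pairwise commute, every element of G commutes with every other, so G is abelian.

Answer: Yes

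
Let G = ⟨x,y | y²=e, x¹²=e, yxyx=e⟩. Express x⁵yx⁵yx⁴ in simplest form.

Multiply left to right, reducing at each step:
  (x⁵) · y = x⁵y
  (x⁵y) · x⁵ = y
  y · y = e
  e · x⁴ = x⁴

Answer: x⁴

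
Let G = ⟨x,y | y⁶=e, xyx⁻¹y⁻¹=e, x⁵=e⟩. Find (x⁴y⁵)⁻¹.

The order of (x⁴y⁵) is 30 (smallest k with (x⁴y⁵)ᵏ = e), so (x⁴y⁵)⁻¹ = (x⁴y⁵)²⁹ = xy.
Check: (x⁴y⁵) · (xy) → (x⁴y⁵) · x = y⁵;   (y⁵) · y = e, giving e as required.

Answer: xy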